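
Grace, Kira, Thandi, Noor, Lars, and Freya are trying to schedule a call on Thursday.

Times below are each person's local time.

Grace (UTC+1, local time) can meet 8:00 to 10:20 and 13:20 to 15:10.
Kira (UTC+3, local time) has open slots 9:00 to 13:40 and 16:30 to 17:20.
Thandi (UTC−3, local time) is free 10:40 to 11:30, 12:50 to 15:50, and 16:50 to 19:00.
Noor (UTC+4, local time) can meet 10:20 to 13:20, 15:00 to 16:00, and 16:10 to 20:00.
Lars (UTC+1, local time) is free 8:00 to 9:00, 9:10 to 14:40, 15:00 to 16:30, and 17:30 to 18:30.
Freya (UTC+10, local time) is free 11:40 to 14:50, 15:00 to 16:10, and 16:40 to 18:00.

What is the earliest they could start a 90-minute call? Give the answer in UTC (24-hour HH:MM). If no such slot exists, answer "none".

Grace → UTC: 07:00–09:20, 12:20–14:10.
Kira → UTC: 06:00–10:40, 13:30–14:20.
Thandi → UTC: 13:40–14:30, 15:50–18:50, 19:50–22:00.
Noor → UTC: 06:20–09:20, 11:00–12:00, 12:10–16:00.
Lars → UTC: 07:00–08:00, 08:10–13:40, 14:00–15:30, 16:30–17:30.
Freya → UTC: 01:40–04:50, 05:00–06:10, 06:40–08:00.
Grace ∩ Kira: 07:00–09:20, 13:30–14:10.
Grace ∩ Kira ∩ Thandi: 13:40–14:10.
Grace ∩ Kira ∩ Thandi ∩ Noor: 13:40–14:10.
Grace ∩ Kira ∩ Thandi ∩ Noor ∩ Lars: 14:00–14:10.
Grace ∩ Kira ∩ Thandi ∩ Noor ∩ Lars ∩ Freya: (none).
Windows ≥ 90 min: (none).

none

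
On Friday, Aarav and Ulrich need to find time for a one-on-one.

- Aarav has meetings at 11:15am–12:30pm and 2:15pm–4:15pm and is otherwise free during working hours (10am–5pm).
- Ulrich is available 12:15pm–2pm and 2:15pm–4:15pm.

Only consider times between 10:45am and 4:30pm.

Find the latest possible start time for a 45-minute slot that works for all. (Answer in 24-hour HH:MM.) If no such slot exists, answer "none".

13:15

Aarav free within 10:00–17:00: 10:00–11:15, 12:30–14:15, 16:15–17:00.
Aarav ∩ Ulrich: 12:30–14:00.
Restricted to 10:45–16:30: 12:30–14:00.
Windows ≥ 45 min: 12:30–14:00.
Latest start in the last window 12:30–14:00 is 14:00 − 45 min = 13:15.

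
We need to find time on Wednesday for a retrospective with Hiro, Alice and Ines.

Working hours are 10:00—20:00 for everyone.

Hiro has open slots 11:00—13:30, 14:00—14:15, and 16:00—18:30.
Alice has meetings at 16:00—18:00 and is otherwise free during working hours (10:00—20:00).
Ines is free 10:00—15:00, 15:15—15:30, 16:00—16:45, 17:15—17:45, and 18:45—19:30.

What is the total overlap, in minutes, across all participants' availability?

Alice free within 10:00–20:00: 10:00–16:00, 18:00–20:00.
Hiro ∩ Alice: 11:00–13:30, 14:00–14:15, 18:00–18:30.
Hiro ∩ Alice ∩ Ines: 11:00–13:30, 14:00–14:15.
Total common minutes: 150 + 15 = 165.

165 minutes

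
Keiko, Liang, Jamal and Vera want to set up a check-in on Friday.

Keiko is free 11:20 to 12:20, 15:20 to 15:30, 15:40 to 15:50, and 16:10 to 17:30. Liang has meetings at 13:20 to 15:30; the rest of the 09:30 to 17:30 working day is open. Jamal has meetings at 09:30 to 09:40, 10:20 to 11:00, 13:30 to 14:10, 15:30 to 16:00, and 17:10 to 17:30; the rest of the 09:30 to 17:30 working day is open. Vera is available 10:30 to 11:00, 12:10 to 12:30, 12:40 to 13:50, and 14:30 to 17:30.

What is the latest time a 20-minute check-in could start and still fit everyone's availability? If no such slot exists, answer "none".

16:50

Liang free within 09:30–17:30: 09:30–13:20, 15:30–17:30.
Jamal free within 09:30–17:30: 09:40–10:20, 11:00–13:30, 14:10–15:30, 16:00–17:10.
Keiko ∩ Liang: 11:20–12:20, 15:40–15:50, 16:10–17:30.
Keiko ∩ Liang ∩ Jamal: 11:20–12:20, 16:10–17:10.
Keiko ∩ Liang ∩ Jamal ∩ Vera: 12:10–12:20, 16:10–17:10.
Windows ≥ 20 min: 16:10–17:10.
Latest start in the last window 16:10–17:10 is 17:10 − 20 min = 16:50.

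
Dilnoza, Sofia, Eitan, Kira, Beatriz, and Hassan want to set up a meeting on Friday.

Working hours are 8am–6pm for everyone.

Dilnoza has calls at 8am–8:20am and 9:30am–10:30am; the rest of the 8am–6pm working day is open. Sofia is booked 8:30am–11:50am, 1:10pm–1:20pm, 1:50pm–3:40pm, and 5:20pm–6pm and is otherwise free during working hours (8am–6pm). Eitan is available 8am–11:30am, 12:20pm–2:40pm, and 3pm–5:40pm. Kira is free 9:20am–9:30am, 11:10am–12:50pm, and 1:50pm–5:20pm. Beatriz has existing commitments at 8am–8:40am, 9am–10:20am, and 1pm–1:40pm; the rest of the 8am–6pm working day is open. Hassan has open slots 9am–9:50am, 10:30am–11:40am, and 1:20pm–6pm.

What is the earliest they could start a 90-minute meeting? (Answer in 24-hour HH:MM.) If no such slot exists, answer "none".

15:40

Dilnoza free within 08:00–18:00: 08:20–09:30, 10:30–18:00.
Sofia free within 08:00–18:00: 08:00–08:30, 11:50–13:10, 13:20–13:50, 15:40–17:20.
Beatriz free within 08:00–18:00: 08:40–09:00, 10:20–13:00, 13:40–18:00.
Dilnoza ∩ Sofia: 08:20–08:30, 11:50–13:10, 13:20–13:50, 15:40–17:20.
Dilnoza ∩ Sofia ∩ Eitan: 08:20–08:30, 12:20–13:10, 13:20–13:50, 15:40–17:20.
Dilnoza ∩ Sofia ∩ Eitan ∩ Kira: 12:20–12:50, 15:40–17:20.
Dilnoza ∩ Sofia ∩ Eitan ∩ Kira ∩ Beatriz: 12:20–12:50, 15:40–17:20.
Dilnoza ∩ Sofia ∩ Eitan ∩ Kira ∩ Beatriz ∩ Hassan: 15:40–17:20.
Windows ≥ 90 min: 15:40–17:20.
Earliest such window starts at 15:40.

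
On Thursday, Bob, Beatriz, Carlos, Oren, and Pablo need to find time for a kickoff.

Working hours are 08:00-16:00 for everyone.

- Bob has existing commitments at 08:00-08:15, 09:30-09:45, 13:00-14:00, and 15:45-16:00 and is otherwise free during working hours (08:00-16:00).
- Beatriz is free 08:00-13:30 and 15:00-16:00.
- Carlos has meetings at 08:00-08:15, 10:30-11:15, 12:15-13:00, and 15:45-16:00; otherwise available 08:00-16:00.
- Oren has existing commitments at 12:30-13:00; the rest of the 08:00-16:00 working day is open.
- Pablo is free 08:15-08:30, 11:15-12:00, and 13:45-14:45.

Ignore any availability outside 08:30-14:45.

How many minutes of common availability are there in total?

Bob free within 08:00–16:00: 08:15–09:30, 09:45–13:00, 14:00–15:45.
Carlos free within 08:00–16:00: 08:15–10:30, 11:15–12:15, 13:00–15:45.
Oren free within 08:00–16:00: 08:00–12:30, 13:00–16:00.
Bob ∩ Beatriz: 08:15–09:30, 09:45–13:00, 15:00–15:45.
Bob ∩ Beatriz ∩ Carlos: 08:15–09:30, 09:45–10:30, 11:15–12:15, 15:00–15:45.
Bob ∩ Beatriz ∩ Carlos ∩ Oren: 08:15–09:30, 09:45–10:30, 11:15–12:15, 15:00–15:45.
Bob ∩ Beatriz ∩ Carlos ∩ Oren ∩ Pablo: 08:15–08:30, 11:15–12:00.
Restricted to 08:30–14:45: 11:15–12:00.
Total common minutes: 45.

45 minutes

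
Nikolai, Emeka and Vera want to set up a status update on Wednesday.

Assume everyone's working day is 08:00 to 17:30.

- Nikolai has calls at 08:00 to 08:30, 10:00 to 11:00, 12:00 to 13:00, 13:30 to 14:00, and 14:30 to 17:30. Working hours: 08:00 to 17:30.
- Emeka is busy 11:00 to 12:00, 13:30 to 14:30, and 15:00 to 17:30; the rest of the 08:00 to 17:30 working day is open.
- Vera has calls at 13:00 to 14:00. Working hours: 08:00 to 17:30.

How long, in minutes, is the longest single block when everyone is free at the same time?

90 minutes

Nikolai free within 08:00–17:30: 08:30–10:00, 11:00–12:00, 13:00–13:30, 14:00–14:30.
Emeka free within 08:00–17:30: 08:00–11:00, 12:00–13:30, 14:30–15:00.
Vera free within 08:00–17:30: 08:00–13:00, 14:00–17:30.
Nikolai ∩ Emeka: 08:30–10:00, 13:00–13:30.
Nikolai ∩ Emeka ∩ Vera: 08:30–10:00.
Single common window of 90 minutes.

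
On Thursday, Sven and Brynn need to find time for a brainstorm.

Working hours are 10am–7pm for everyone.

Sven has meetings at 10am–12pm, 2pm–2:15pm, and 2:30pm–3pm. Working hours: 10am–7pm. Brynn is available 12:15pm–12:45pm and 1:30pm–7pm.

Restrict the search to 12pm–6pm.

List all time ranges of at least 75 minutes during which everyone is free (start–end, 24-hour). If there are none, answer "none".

Sven free within 10:00–19:00: 12:00–14:00, 14:15–14:30, 15:00–19:00.
Sven ∩ Brynn: 12:15–12:45, 13:30–14:00, 14:15–14:30, 15:00–19:00.
Restricted to 12:00–18:00: 12:15–12:45, 13:30–14:00, 14:15–14:30, 15:00–18:00.
Windows ≥ 75 min: 15:00–18:00.

15:00–18:00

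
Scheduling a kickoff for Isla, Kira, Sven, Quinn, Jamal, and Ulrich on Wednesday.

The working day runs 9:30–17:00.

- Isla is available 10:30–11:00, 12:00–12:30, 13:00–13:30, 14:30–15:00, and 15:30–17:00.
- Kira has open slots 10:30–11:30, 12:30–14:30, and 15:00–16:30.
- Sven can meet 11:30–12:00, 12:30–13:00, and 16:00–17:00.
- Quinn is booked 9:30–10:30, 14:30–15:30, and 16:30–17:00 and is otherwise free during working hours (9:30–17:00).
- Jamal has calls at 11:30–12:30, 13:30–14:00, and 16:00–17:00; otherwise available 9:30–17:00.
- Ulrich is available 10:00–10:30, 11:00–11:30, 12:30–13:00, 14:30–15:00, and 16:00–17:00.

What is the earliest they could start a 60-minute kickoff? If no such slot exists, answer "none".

Quinn free within 09:30–17:00: 10:30–14:30, 15:30–16:30.
Jamal free within 09:30–17:00: 09:30–11:30, 12:30–13:30, 14:00–16:00.
Isla ∩ Kira: 10:30–11:00, 13:00–13:30, 15:30–16:30.
Isla ∩ Kira ∩ Sven: 16:00–16:30.
Isla ∩ Kira ∩ Sven ∩ Quinn: 16:00–16:30.
Isla ∩ Kira ∩ Sven ∩ Quinn ∩ Jamal: (none).
Isla ∩ Kira ∩ Sven ∩ Quinn ∩ Jamal ∩ Ulrich: (none).
Windows ≥ 60 min: (none).

none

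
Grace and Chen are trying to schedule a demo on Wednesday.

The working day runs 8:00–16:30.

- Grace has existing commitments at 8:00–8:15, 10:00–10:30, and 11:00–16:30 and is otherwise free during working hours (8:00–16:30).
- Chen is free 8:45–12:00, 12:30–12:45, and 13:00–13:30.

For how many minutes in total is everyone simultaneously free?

105 minutes

Grace free within 08:00–16:30: 08:15–10:00, 10:30–11:00.
Grace ∩ Chen: 08:45–10:00, 10:30–11:00.
Total common minutes: 75 + 30 = 105.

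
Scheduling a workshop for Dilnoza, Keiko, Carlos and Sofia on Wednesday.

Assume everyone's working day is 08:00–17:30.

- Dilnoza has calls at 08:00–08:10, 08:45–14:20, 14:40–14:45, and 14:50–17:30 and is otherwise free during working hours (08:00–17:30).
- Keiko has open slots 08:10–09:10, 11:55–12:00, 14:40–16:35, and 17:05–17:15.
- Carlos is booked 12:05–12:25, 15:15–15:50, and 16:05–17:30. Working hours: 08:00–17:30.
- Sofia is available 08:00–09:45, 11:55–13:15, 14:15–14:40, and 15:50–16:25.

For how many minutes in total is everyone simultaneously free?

35 minutes

Dilnoza free within 08:00–17:30: 08:10–08:45, 14:20–14:40, 14:45–14:50.
Carlos free within 08:00–17:30: 08:00–12:05, 12:25–15:15, 15:50–16:05.
Dilnoza ∩ Keiko: 08:10–08:45, 14:45–14:50.
Dilnoza ∩ Keiko ∩ Carlos: 08:10–08:45, 14:45–14:50.
Dilnoza ∩ Keiko ∩ Carlos ∩ Sofia: 08:10–08:45.
Total common minutes: 35.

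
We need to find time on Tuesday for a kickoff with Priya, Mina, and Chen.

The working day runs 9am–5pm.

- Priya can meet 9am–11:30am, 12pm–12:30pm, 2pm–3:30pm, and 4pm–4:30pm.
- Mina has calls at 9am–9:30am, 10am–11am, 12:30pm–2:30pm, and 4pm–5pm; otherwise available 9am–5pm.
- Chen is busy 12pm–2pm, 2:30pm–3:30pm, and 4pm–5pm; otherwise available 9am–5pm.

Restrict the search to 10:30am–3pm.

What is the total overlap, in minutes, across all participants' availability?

Mina free within 09:00–17:00: 09:30–10:00, 11:00–12:30, 14:30–16:00.
Chen free within 09:00–17:00: 09:00–12:00, 14:00–14:30, 15:30–16:00.
Priya ∩ Mina: 09:30–10:00, 11:00–11:30, 12:00–12:30, 14:30–15:30.
Priya ∩ Mina ∩ Chen: 09:30–10:00, 11:00–11:30.
Restricted to 10:30–15:00: 11:00–11:30.
Total common minutes: 30.

30 minutes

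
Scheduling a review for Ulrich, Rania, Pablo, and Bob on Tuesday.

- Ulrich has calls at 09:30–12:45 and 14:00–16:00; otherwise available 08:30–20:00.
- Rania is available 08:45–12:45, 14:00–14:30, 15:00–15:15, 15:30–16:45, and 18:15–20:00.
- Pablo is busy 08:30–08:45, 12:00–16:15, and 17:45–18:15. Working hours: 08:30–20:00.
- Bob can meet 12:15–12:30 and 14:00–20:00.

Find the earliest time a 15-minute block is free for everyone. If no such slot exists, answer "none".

16:15

Ulrich free within 08:30–20:00: 08:30–09:30, 12:45–14:00, 16:00–20:00.
Pablo free within 08:30–20:00: 08:45–12:00, 16:15–17:45, 18:15–20:00.
Ulrich ∩ Rania: 08:45–09:30, 16:00–16:45, 18:15–20:00.
Ulrich ∩ Rania ∩ Pablo: 08:45–09:30, 16:15–16:45, 18:15–20:00.
Ulrich ∩ Rania ∩ Pablo ∩ Bob: 16:15–16:45, 18:15–20:00.
Windows ≥ 15 min: 16:15–16:45, 18:15–20:00.
Earliest such window starts at 16:15.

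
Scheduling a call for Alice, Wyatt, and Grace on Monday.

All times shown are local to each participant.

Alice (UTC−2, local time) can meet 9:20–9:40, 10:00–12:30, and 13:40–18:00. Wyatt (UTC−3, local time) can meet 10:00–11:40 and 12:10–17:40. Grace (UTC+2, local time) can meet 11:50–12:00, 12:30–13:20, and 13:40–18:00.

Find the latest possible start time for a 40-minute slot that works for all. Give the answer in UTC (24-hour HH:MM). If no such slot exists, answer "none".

Alice → UTC: 11:20–11:40, 12:00–14:30, 15:40–20:00.
Wyatt → UTC: 13:00–14:40, 15:10–20:40.
Grace → UTC: 09:50–10:00, 10:30–11:20, 11:40–16:00.
Alice ∩ Wyatt: 13:00–14:30, 15:40–20:00.
Alice ∩ Wyatt ∩ Grace: 13:00–14:30, 15:40–16:00.
Windows ≥ 40 min: 13:00–14:30.
Latest start in the last window 13:00–14:30 is 14:30 − 40 min = 13:50.

13:50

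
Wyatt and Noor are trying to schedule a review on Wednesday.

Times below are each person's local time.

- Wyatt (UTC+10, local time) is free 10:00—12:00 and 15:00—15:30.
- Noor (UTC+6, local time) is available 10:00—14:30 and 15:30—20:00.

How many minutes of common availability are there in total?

Wyatt → UTC: 00:00–02:00, 05:00–05:30.
Noor → UTC: 04:00–08:30, 09:30–14:00.
Wyatt ∩ Noor: 05:00–05:30.
Total common minutes: 30.

30 minutes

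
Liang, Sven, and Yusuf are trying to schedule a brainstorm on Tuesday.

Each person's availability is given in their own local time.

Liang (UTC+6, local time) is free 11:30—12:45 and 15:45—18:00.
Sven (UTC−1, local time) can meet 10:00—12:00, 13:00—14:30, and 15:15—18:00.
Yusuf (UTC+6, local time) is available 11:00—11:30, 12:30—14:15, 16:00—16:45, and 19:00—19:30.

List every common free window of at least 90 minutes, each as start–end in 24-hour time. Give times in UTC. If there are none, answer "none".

Liang → UTC: 05:30–06:45, 09:45–12:00.
Sven → UTC: 11:00–13:00, 14:00–15:30, 16:15–19:00.
Yusuf → UTC: 05:00–05:30, 06:30–08:15, 10:00–10:45, 13:00–13:30.
Liang ∩ Sven: 11:00–12:00.
Liang ∩ Sven ∩ Yusuf: (none).
Windows ≥ 90 min: (none).

none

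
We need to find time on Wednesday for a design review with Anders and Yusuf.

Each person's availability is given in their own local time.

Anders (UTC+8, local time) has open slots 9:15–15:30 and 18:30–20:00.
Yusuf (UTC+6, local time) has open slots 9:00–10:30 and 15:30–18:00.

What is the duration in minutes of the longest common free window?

90 minutes

Anders → UTC: 01:15–07:30, 10:30–12:00.
Yusuf → UTC: 03:00–04:30, 09:30–12:00.
Anders ∩ Yusuf: 03:00–04:30, 10:30–12:00.
Common window lengths: 90, 90 min; longest is 90.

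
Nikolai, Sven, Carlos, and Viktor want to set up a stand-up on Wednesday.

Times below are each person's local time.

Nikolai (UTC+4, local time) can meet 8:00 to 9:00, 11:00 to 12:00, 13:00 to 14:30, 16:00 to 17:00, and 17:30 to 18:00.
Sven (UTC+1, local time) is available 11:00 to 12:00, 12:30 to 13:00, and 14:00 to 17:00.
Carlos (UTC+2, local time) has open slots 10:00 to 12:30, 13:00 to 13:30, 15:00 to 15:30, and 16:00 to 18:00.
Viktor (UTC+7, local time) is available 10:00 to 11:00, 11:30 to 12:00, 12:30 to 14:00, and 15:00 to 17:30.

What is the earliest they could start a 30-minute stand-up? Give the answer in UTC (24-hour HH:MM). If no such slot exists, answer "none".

10:00

Nikolai → UTC: 04:00–05:00, 07:00–08:00, 09:00–10:30, 12:00–13:00, 13:30–14:00.
Sven → UTC: 10:00–11:00, 11:30–12:00, 13:00–16:00.
Carlos → UTC: 08:00–10:30, 11:00–11:30, 13:00–13:30, 14:00–16:00.
Viktor → UTC: 03:00–04:00, 04:30–05:00, 05:30–07:00, 08:00–10:30.
Nikolai ∩ Sven: 10:00–10:30, 13:30–14:00.
Nikolai ∩ Sven ∩ Carlos: 10:00–10:30.
Nikolai ∩ Sven ∩ Carlos ∩ Viktor: 10:00–10:30.
Windows ≥ 30 min: 10:00–10:30.
Earliest such window starts at 10:00.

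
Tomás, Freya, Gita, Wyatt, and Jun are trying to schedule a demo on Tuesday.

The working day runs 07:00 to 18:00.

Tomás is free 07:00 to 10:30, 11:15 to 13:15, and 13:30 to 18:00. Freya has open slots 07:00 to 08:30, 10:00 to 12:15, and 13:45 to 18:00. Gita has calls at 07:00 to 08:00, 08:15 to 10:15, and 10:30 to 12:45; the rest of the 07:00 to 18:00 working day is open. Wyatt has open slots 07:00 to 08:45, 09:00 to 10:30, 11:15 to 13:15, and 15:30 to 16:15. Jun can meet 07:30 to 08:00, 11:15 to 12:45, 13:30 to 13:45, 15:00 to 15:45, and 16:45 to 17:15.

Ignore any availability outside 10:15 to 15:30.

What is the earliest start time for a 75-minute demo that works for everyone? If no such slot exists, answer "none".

Gita free within 07:00–18:00: 08:00–08:15, 10:15–10:30, 12:45–18:00.
Tomás ∩ Freya: 07:00–08:30, 10:00–10:30, 11:15–12:15, 13:45–18:00.
Tomás ∩ Freya ∩ Gita: 08:00–08:15, 10:15–10:30, 13:45–18:00.
Tomás ∩ Freya ∩ Gita ∩ Wyatt: 08:00–08:15, 10:15–10:30, 15:30–16:15.
Tomás ∩ Freya ∩ Gita ∩ Wyatt ∩ Jun: 15:30–15:45.
Restricted to 10:15–15:30: (none).
Windows ≥ 75 min: (none).

none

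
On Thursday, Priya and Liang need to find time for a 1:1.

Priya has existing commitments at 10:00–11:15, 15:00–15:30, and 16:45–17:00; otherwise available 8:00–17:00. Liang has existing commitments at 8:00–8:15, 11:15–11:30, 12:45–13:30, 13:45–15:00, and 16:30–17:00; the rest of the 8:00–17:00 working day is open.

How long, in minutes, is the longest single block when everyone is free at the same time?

105 minutes

Priya free within 08:00–17:00: 08:00–10:00, 11:15–15:00, 15:30–16:45.
Liang free within 08:00–17:00: 08:15–11:15, 11:30–12:45, 13:30–13:45, 15:00–16:30.
Priya ∩ Liang: 08:15–10:00, 11:30–12:45, 13:30–13:45, 15:30–16:30.
Common window lengths: 105, 75, 15, 60 min; longest is 105.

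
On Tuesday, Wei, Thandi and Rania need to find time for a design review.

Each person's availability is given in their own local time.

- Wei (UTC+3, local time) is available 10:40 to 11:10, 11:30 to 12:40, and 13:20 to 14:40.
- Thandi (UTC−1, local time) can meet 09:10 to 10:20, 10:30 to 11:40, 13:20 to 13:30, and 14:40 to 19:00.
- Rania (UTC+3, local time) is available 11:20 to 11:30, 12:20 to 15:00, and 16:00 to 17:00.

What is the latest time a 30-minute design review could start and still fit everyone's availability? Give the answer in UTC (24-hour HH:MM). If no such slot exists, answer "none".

Wei → UTC: 07:40–08:10, 08:30–09:40, 10:20–11:40.
Thandi → UTC: 10:10–11:20, 11:30–12:40, 14:20–14:30, 15:40–20:00.
Rania → UTC: 08:20–08:30, 09:20–12:00, 13:00–14:00.
Wei ∩ Thandi: 10:20–11:20, 11:30–11:40.
Wei ∩ Thandi ∩ Rania: 10:20–11:20, 11:30–11:40.
Windows ≥ 30 min: 10:20–11:20.
Latest start in the last window 10:20–11:20 is 11:20 − 30 min = 10:50.

10:50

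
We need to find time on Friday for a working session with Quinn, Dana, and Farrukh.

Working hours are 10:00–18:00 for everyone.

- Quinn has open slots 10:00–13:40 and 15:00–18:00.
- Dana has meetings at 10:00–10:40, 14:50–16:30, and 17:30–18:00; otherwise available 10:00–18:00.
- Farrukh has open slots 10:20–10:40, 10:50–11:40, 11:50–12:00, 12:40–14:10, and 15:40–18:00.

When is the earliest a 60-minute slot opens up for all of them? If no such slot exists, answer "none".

12:40

Dana free within 10:00–18:00: 10:40–14:50, 16:30–17:30.
Quinn ∩ Dana: 10:40–13:40, 16:30–17:30.
Quinn ∩ Dana ∩ Farrukh: 10:50–11:40, 11:50–12:00, 12:40–13:40, 16:30–17:30.
Windows ≥ 60 min: 12:40–13:40, 16:30–17:30.
Earliest such window starts at 12:40.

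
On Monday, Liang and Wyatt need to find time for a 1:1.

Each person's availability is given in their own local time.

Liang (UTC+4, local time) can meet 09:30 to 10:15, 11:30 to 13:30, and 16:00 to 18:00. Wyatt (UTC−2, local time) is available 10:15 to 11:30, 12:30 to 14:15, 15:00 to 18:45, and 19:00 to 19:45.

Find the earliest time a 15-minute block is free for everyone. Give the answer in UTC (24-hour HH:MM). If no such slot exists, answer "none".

Liang → UTC: 05:30–06:15, 07:30–09:30, 12:00–14:00.
Wyatt → UTC: 12:15–13:30, 14:30–16:15, 17:00–20:45, 21:00–21:45.
Liang ∩ Wyatt: 12:15–13:30.
Windows ≥ 15 min: 12:15–13:30.
Earliest such window starts at 12:15.

12:15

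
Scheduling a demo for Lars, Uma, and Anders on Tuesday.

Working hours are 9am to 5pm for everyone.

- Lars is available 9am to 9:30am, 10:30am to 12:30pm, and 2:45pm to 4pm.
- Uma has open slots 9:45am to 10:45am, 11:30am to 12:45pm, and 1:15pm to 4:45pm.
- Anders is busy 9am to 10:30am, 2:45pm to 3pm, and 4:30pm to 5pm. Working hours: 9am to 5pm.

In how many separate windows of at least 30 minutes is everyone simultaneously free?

2

Anders free within 09:00–17:00: 10:30–14:45, 15:00–16:30.
Lars ∩ Uma: 10:30–10:45, 11:30–12:30, 14:45–16:00.
Lars ∩ Uma ∩ Anders: 10:30–10:45, 11:30–12:30, 15:00–16:00.
Windows ≥ 30 min: 11:30–12:30, 15:00–16:00.
That's 2 windows.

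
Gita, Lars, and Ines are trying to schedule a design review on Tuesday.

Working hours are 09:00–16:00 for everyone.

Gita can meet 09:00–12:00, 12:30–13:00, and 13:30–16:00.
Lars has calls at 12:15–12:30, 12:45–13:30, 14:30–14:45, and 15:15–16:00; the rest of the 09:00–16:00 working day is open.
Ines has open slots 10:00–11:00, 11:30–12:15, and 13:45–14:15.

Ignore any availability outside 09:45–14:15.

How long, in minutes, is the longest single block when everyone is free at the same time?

Lars free within 09:00–16:00: 09:00–12:15, 12:30–12:45, 13:30–14:30, 14:45–15:15.
Gita ∩ Lars: 09:00–12:00, 12:30–12:45, 13:30–14:30, 14:45–15:15.
Gita ∩ Lars ∩ Ines: 10:00–11:00, 11:30–12:00, 13:45–14:15.
Restricted to 09:45–14:15: 10:00–11:00, 11:30–12:00, 13:45–14:15.
Common window lengths: 60, 30, 30 min; longest is 60.

60 minutes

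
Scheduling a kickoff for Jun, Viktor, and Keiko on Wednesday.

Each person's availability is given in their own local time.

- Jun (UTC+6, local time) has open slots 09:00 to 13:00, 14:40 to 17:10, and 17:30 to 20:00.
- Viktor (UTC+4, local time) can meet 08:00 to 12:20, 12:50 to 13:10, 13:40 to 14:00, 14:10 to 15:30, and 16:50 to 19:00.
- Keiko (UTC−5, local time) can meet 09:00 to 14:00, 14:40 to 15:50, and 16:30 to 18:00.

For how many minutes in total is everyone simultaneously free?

Jun → UTC: 03:00–07:00, 08:40–11:10, 11:30–14:00.
Viktor → UTC: 04:00–08:20, 08:50–09:10, 09:40–10:00, 10:10–11:30, 12:50–15:00.
Keiko → UTC: 14:00–19:00, 19:40–20:50, 21:30–23:00.
Jun ∩ Viktor: 04:00–07:00, 08:50–09:10, 09:40–10:00, 10:10–11:10, 12:50–14:00.
Jun ∩ Viktor ∩ Keiko: (none).
Total common minutes: 0.

0 minutes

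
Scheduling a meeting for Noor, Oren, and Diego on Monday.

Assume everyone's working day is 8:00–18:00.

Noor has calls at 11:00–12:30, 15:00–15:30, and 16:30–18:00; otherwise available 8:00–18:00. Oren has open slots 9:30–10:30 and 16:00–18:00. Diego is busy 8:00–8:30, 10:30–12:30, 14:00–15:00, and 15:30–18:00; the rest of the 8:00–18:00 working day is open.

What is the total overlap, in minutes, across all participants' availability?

60 minutes

Noor free within 08:00–18:00: 08:00–11:00, 12:30–15:00, 15:30–16:30.
Diego free within 08:00–18:00: 08:30–10:30, 12:30–14:00, 15:00–15:30.
Noor ∩ Oren: 09:30–10:30, 16:00–16:30.
Noor ∩ Oren ∩ Diego: 09:30–10:30.
Total common minutes: 60.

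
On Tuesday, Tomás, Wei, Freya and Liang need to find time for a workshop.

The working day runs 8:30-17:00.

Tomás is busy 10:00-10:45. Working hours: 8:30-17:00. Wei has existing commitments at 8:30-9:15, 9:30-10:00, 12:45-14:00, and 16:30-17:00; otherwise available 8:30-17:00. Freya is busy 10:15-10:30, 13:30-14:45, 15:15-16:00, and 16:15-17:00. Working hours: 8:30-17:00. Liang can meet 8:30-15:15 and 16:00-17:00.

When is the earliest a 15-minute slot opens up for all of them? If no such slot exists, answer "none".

Tomás free within 08:30–17:00: 08:30–10:00, 10:45–17:00.
Wei free within 08:30–17:00: 09:15–09:30, 10:00–12:45, 14:00–16:30.
Freya free within 08:30–17:00: 08:30–10:15, 10:30–13:30, 14:45–15:15, 16:00–16:15.
Tomás ∩ Wei: 09:15–09:30, 10:45–12:45, 14:00–16:30.
Tomás ∩ Wei ∩ Freya: 09:15–09:30, 10:45–12:45, 14:45–15:15, 16:00–16:15.
Tomás ∩ Wei ∩ Freya ∩ Liang: 09:15–09:30, 10:45–12:45, 14:45–15:15, 16:00–16:15.
Windows ≥ 15 min: 09:15–09:30, 10:45–12:45, 14:45–15:15, 16:00–16:15.
Earliest such window starts at 09:15.

09:15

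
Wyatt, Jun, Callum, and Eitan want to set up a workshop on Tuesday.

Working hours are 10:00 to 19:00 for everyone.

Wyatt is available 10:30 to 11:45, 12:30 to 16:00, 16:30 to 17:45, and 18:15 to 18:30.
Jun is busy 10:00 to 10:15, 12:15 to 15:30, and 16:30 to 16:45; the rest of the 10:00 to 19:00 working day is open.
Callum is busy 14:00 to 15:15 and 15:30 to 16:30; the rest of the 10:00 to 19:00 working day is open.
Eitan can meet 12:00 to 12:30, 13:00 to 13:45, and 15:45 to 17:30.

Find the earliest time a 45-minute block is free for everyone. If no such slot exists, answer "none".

Jun free within 10:00–19:00: 10:15–12:15, 15:30–16:30, 16:45–19:00.
Callum free within 10:00–19:00: 10:00–14:00, 15:15–15:30, 16:30–19:00.
Wyatt ∩ Jun: 10:30–11:45, 15:30–16:00, 16:45–17:45, 18:15–18:30.
Wyatt ∩ Jun ∩ Callum: 10:30–11:45, 16:45–17:45, 18:15–18:30.
Wyatt ∩ Jun ∩ Callum ∩ Eitan: 16:45–17:30.
Windows ≥ 45 min: 16:45–17:30.
Earliest such window starts at 16:45.

16:45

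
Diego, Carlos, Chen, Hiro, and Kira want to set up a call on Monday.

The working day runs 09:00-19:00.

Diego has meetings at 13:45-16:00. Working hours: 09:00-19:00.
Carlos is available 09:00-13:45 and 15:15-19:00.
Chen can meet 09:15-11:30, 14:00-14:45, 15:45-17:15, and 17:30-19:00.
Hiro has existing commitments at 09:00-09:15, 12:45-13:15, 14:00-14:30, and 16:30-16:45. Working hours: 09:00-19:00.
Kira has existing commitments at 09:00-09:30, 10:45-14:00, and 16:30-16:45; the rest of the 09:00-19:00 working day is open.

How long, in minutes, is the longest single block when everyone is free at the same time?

Diego free within 09:00–19:00: 09:00–13:45, 16:00–19:00.
Hiro free within 09:00–19:00: 09:15–12:45, 13:15–14:00, 14:30–16:30, 16:45–19:00.
Kira free within 09:00–19:00: 09:30–10:45, 14:00–16:30, 16:45–19:00.
Diego ∩ Carlos: 09:00–13:45, 16:00–19:00.
Diego ∩ Carlos ∩ Chen: 09:15–11:30, 16:00–17:15, 17:30–19:00.
Diego ∩ Carlos ∩ Chen ∩ Hiro: 09:15–11:30, 16:00–16:30, 16:45–17:15, 17:30–19:00.
Diego ∩ Carlos ∩ Chen ∩ Hiro ∩ Kira: 09:30–10:45, 16:00–16:30, 16:45–17:15, 17:30–19:00.
Common window lengths: 75, 30, 30, 90 min; longest is 90.

90 minutes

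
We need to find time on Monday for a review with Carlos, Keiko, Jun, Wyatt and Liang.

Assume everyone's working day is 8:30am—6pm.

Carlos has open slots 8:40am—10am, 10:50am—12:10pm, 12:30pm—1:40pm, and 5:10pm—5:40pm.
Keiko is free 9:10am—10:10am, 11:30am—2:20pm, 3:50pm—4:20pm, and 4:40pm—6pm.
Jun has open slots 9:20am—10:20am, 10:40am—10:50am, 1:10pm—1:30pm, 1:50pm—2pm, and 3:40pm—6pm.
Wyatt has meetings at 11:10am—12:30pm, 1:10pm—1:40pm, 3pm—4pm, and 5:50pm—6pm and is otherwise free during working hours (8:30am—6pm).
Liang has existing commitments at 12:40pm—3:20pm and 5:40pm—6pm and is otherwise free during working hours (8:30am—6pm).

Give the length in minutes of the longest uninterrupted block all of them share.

Wyatt free within 08:30–18:00: 08:30–11:10, 12:30–13:10, 13:40–15:00, 16:00–17:50.
Liang free within 08:30–18:00: 08:30–12:40, 15:20–17:40.
Carlos ∩ Keiko: 09:10–10:00, 11:30–12:10, 12:30–13:40, 17:10–17:40.
Carlos ∩ Keiko ∩ Jun: 09:20–10:00, 13:10–13:30, 17:10–17:40.
Carlos ∩ Keiko ∩ Jun ∩ Wyatt: 09:20–10:00, 17:10–17:40.
Carlos ∩ Keiko ∩ Jun ∩ Wyatt ∩ Liang: 09:20–10:00, 17:10–17:40.
Common window lengths: 40, 30 min; longest is 40.

40 minutes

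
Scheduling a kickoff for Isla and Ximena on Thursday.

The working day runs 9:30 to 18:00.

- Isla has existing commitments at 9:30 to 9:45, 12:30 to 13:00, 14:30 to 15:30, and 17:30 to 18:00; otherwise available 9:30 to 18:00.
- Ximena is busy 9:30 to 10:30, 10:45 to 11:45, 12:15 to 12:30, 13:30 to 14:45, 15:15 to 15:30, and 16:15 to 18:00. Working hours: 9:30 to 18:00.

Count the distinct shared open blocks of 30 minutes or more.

3

Isla free within 09:30–18:00: 09:45–12:30, 13:00–14:30, 15:30–17:30.
Ximena free within 09:30–18:00: 10:30–10:45, 11:45–12:15, 12:30–13:30, 14:45–15:15, 15:30–16:15.
Isla ∩ Ximena: 10:30–10:45, 11:45–12:15, 13:00–13:30, 15:30–16:15.
Windows ≥ 30 min: 11:45–12:15, 13:00–13:30, 15:30–16:15.
That's 3 windows.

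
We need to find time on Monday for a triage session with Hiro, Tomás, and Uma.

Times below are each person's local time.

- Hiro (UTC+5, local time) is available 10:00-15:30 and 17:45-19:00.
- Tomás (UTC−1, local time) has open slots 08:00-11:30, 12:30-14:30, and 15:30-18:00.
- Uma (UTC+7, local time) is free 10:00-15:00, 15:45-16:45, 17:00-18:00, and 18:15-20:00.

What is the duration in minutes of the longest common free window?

Hiro → UTC: 05:00–10:30, 12:45–14:00.
Tomás → UTC: 09:00–12:30, 13:30–15:30, 16:30–19:00.
Uma → UTC: 03:00–08:00, 08:45–09:45, 10:00–11:00, 11:15–13:00.
Hiro ∩ Tomás: 09:00–10:30, 13:30–14:00.
Hiro ∩ Tomás ∩ Uma: 09:00–09:45, 10:00–10:30.
Common window lengths: 45, 30 min; longest is 45.

45 minutes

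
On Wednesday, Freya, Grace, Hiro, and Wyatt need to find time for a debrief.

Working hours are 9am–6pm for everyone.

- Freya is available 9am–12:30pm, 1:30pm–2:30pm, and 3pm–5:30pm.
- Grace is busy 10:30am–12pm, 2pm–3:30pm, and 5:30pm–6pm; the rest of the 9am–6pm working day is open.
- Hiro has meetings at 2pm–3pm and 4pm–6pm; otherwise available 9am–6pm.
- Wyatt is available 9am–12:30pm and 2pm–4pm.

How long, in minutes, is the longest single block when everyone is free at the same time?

Grace free within 09:00–18:00: 09:00–10:30, 12:00–14:00, 15:30–17:30.
Hiro free within 09:00–18:00: 09:00–14:00, 15:00–16:00.
Freya ∩ Grace: 09:00–10:30, 12:00–12:30, 13:30–14:00, 15:30–17:30.
Freya ∩ Grace ∩ Hiro: 09:00–10:30, 12:00–12:30, 13:30–14:00, 15:30–16:00.
Freya ∩ Grace ∩ Hiro ∩ Wyatt: 09:00–10:30, 12:00–12:30, 15:30–16:00.
Common window lengths: 90, 30, 30 min; longest is 90.

90 minutes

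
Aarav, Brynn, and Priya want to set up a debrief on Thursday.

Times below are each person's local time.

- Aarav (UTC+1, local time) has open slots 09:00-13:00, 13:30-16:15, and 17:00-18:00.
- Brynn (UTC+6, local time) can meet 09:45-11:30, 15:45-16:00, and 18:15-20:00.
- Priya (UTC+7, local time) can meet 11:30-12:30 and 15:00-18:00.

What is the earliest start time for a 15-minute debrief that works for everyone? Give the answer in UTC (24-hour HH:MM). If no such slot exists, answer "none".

Aarav → UTC: 08:00–12:00, 12:30–15:15, 16:00–17:00.
Brynn → UTC: 03:45–05:30, 09:45–10:00, 12:15–14:00.
Priya → UTC: 04:30–05:30, 08:00–11:00.
Aarav ∩ Brynn: 09:45–10:00, 12:30–14:00.
Aarav ∩ Brynn ∩ Priya: 09:45–10:00.
Windows ≥ 15 min: 09:45–10:00.
Earliest such window starts at 09:45.

09:45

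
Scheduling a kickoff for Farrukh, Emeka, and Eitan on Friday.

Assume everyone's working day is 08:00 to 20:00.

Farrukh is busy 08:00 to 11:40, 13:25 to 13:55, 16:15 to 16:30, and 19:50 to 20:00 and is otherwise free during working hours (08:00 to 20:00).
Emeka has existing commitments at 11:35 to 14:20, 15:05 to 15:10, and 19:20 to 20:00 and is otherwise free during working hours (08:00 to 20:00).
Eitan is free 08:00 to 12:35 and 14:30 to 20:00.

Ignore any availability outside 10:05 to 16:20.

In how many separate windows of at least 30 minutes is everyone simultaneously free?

2

Farrukh free within 08:00–20:00: 11:40–13:25, 13:55–16:15, 16:30–19:50.
Emeka free within 08:00–20:00: 08:00–11:35, 14:20–15:05, 15:10–19:20.
Farrukh ∩ Emeka: 14:20–15:05, 15:10–16:15, 16:30–19:20.
Farrukh ∩ Emeka ∩ Eitan: 14:30–15:05, 15:10–16:15, 16:30–19:20.
Restricted to 10:05–16:20: 14:30–15:05, 15:10–16:15.
Windows ≥ 30 min: 14:30–15:05, 15:10–16:15.
That's 2 windows.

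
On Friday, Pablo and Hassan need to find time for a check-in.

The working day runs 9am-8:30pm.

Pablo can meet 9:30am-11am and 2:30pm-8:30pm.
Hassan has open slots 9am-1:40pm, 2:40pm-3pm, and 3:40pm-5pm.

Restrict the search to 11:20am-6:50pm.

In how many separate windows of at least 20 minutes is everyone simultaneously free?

Pablo ∩ Hassan: 09:30–11:00, 14:40–15:00, 15:40–17:00.
Restricted to 11:20–18:50: 14:40–15:00, 15:40–17:00.
Windows ≥ 20 min: 14:40–15:00, 15:40–17:00.
That's 2 windows.

2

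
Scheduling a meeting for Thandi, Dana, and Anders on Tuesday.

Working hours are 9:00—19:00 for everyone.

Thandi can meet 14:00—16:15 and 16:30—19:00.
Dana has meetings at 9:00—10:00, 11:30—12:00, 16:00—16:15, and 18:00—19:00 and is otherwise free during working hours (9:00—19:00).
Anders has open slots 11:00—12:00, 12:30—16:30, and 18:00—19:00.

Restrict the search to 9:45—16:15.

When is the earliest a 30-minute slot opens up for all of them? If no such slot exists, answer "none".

14:00

Dana free within 09:00–19:00: 10:00–11:30, 12:00–16:00, 16:15–18:00.
Thandi ∩ Dana: 14:00–16:00, 16:30–18:00.
Thandi ∩ Dana ∩ Anders: 14:00–16:00.
Restricted to 09:45–16:15: 14:00–16:00.
Windows ≥ 30 min: 14:00–16:00.
Earliest such window starts at 14:00.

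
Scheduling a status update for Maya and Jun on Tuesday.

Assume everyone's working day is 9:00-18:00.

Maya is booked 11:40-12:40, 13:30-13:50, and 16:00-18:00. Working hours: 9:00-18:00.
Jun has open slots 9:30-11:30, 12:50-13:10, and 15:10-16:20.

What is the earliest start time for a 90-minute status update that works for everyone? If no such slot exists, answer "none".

Maya free within 09:00–18:00: 09:00–11:40, 12:40–13:30, 13:50–16:00.
Maya ∩ Jun: 09:30–11:30, 12:50–13:10, 15:10–16:00.
Windows ≥ 90 min: 09:30–11:30.
Earliest such window starts at 09:30.

09:30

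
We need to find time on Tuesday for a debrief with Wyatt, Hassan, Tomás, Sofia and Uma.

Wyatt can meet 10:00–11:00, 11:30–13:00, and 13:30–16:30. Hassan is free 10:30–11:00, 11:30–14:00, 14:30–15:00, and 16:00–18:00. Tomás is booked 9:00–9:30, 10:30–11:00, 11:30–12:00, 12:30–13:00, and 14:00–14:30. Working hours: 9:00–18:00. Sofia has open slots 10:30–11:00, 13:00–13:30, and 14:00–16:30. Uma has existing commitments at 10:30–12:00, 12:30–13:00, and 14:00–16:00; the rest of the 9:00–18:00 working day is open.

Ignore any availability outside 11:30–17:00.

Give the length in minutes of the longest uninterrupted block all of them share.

Tomás free within 09:00–18:00: 09:30–10:30, 11:00–11:30, 12:00–12:30, 13:00–14:00, 14:30–18:00.
Uma free within 09:00–18:00: 09:00–10:30, 12:00–12:30, 13:00–14:00, 16:00–18:00.
Wyatt ∩ Hassan: 10:30–11:00, 11:30–13:00, 13:30–14:00, 14:30–15:00, 16:00–16:30.
Wyatt ∩ Hassan ∩ Tomás: 12:00–12:30, 13:30–14:00, 14:30–15:00, 16:00–16:30.
Wyatt ∩ Hassan ∩ Tomás ∩ Sofia: 14:30–15:00, 16:00–16:30.
Wyatt ∩ Hassan ∩ Tomás ∩ Sofia ∩ Uma: 16:00–16:30.
Restricted to 11:30–17:00: 16:00–16:30.
Single common window of 30 minutes.

30 minutes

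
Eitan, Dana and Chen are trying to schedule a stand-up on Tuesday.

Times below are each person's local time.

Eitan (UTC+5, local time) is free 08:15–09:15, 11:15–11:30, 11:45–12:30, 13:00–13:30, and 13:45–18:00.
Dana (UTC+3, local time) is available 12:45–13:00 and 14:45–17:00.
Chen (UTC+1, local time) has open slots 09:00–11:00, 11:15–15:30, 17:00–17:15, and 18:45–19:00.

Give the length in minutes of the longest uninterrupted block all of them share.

75 minutes

Eitan → UTC: 03:15–04:15, 06:15–06:30, 06:45–07:30, 08:00–08:30, 08:45–13:00.
Dana → UTC: 09:45–10:00, 11:45–14:00.
Chen → UTC: 08:00–10:00, 10:15–14:30, 16:00–16:15, 17:45–18:00.
Eitan ∩ Dana: 09:45–10:00, 11:45–13:00.
Eitan ∩ Dana ∩ Chen: 09:45–10:00, 11:45–13:00.
Common window lengths: 15, 75 min; longest is 75.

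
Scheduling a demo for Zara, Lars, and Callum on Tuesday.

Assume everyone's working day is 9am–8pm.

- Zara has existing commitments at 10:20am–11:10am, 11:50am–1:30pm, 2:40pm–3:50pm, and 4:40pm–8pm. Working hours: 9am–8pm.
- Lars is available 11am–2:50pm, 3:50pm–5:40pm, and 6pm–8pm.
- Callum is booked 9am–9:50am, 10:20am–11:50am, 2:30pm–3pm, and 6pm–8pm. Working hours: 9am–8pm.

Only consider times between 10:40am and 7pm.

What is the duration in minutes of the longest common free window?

Zara free within 09:00–20:00: 09:00–10:20, 11:10–11:50, 13:30–14:40, 15:50–16:40.
Callum free within 09:00–20:00: 09:50–10:20, 11:50–14:30, 15:00–18:00.
Zara ∩ Lars: 11:10–11:50, 13:30–14:40, 15:50–16:40.
Zara ∩ Lars ∩ Callum: 13:30–14:30, 15:50–16:40.
Restricted to 10:40–19:00: 13:30–14:30, 15:50–16:40.
Common window lengths: 60, 50 min; longest is 60.

60 minutes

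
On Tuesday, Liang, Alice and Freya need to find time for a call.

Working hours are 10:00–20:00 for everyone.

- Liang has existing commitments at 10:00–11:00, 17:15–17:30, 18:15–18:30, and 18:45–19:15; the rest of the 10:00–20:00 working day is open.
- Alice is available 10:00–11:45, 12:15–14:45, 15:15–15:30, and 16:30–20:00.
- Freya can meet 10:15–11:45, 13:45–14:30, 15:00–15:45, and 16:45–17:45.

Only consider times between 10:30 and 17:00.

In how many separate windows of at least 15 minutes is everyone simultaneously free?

Liang free within 10:00–20:00: 11:00–17:15, 17:30–18:15, 18:30–18:45, 19:15–20:00.
Liang ∩ Alice: 11:00–11:45, 12:15–14:45, 15:15–15:30, 16:30–17:15, 17:30–18:15, 18:30–18:45, 19:15–20:00.
Liang ∩ Alice ∩ Freya: 11:00–11:45, 13:45–14:30, 15:15–15:30, 16:45–17:15, 17:30–17:45.
Restricted to 10:30–17:00: 11:00–11:45, 13:45–14:30, 15:15–15:30, 16:45–17:00.
Windows ≥ 15 min: 11:00–11:45, 13:45–14:30, 15:15–15:30, 16:45–17:00.
That's 4 windows.

4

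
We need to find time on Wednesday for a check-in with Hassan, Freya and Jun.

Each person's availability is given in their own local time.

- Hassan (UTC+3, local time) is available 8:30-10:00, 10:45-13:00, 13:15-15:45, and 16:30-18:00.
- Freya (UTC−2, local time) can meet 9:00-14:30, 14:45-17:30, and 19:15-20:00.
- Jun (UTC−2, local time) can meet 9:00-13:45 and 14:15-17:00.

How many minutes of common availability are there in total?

Hassan → UTC: 05:30–07:00, 07:45–10:00, 10:15–12:45, 13:30–15:00.
Freya → UTC: 11:00–16:30, 16:45–19:30, 21:15–22:00.
Jun → UTC: 11:00–15:45, 16:15–19:00.
Hassan ∩ Freya: 11:00–12:45, 13:30–15:00.
Hassan ∩ Freya ∩ Jun: 11:00–12:45, 13:30–15:00.
Total common minutes: 105 + 90 = 195.

195 minutes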